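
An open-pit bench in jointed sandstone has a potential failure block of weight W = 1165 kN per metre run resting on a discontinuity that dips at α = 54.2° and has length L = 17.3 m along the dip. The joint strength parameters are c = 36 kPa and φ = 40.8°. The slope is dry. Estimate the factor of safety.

FS = 1.28

Resolving the block weight along and normal to the plane and applying the Mohr–Coulomb strength on the joint:
N' = W cosα = 1165·cos54.2° = 681.5 kN/m
Driving force T = W sinα = 1165·sin54.2° = 944.9 kN/m
Resisting force R = c·L + N'·tanφ = 36·17.3 + 681.5·tan40.8° = 622.8 + 588.2 = 1211.0 kN/m
FS = R / T = 1211.0 / 944.9 = 1.282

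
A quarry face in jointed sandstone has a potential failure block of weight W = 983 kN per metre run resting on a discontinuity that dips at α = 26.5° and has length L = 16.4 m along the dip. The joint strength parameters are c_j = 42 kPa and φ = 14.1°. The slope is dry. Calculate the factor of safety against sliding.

Resolving the block weight along and normal to the plane and applying the Mohr–Coulomb strength on the joint:
N' = W cosα = 983·cos26.5° = 879.7 kN/m
Driving force T = W sinα = 983·sin26.5° = 438.6 kN/m
Resisting force R = c_j·L + N'·tanφ = 42·16.4 + 879.7·tan14.1° = 688.8 + 221.0 = 909.8 kN/m
FS = R / T = 909.8 / 438.6 = 2.074

FS = 2.07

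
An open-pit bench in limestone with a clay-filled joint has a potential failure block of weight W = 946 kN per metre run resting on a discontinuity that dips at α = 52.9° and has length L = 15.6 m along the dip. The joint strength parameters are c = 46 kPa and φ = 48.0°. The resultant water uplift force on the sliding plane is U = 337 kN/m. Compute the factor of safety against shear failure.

Resolving the block weight along and normal to the plane and applying the Mohr–Coulomb strength on the joint:
N' = W cosα − U = 946·cos52.9° − 337 = 233.6 kN/m
Driving force T = W sinα = 946·sin52.9° = 754.5 kN/m
Resisting force R = c·L + N'·tanφ = 46·15.6 + 233.6·tan48.0° = 717.6 + 259.5 = 977.1 kN/m
FS = R / T = 977.1 / 754.5 = 1.295

FS = 1.29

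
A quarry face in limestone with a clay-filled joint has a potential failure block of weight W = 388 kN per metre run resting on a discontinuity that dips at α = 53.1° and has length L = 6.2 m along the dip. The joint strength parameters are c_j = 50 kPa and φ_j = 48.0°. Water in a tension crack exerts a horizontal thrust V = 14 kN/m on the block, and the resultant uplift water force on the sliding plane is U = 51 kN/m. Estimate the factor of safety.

Resolving the block weight along and normal to the plane and applying the Mohr–Coulomb strength on the joint:
N' = W cosα − U − V sinα = 388·cos53.1° − 51 − 14·sin53.1° = 170.8 kN/m
Driving force T = W sinα + V cosα = 388·sin53.1° + 14·cos53.1° = 318.7 kN/m
Resisting force R = c_j·L + N'·tanφ_j = 50·6.2 + 170.8·tan48.0° = 310.0 + 189.7 = 499.7 kN/m
FS = R / T = 499.7 / 318.7 = 1.568

FS = 1.57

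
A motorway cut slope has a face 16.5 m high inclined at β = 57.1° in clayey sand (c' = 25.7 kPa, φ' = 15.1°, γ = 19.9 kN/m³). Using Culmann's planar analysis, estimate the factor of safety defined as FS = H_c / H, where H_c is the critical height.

H_c = (4c'/γ) · sinβ cosφ' / [1 − cos(β − φ')]
    = (4·25.7/19.9) · sin57.1°·cos15.1° / [1 − cos42.0°]
    = 5.166 · 0.8106 / 0.2569 = 16.30 m
FS = H_c / H = 16.30 / 16.5 = 0.988

FS = 0.99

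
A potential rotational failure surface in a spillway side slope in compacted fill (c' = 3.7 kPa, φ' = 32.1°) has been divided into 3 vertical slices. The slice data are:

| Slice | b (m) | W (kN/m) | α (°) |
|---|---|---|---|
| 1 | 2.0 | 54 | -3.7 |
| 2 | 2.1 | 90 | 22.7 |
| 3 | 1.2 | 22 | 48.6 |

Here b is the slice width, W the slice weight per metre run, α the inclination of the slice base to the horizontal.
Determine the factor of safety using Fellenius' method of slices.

Ordinary method of slices: FS = Σ[c'·Δl_i + (W_i cosα_i)·tanφ'] / Σ W_i sinα_i, with Δl_i = b_i / cosα_i.
Slice 1: Δl = 2.0/cos(-3.7°) = 2.004 m; N'_1 = 54·cos(-3.7°) = 53.9; c'Δl = 7.42; W sinα = -3.5
Slice 2: Δl = 2.1/cos22.7° = 2.276 m; N'_2 = 90·cos22.7° = 83.0; c'Δl = 8.42; W sinα = 34.7
Slice 3: Δl = 1.2/cos48.6° = 1.815 m; N'_3 = 22·cos48.6° = 14.5; c'Δl = 6.71; W sinα = 16.5
Σc'Δl = 22.6 kN/m; ΣN' = 151.5 kN/m; ΣW sinα = 47.7 kN/m
Resisting = 22.6 + 151.5·tan32.1° = 22.6 + 95.0 = 117.6 kN/m
FS = 117.6 / 47.7 = 2.462

FS = 2.46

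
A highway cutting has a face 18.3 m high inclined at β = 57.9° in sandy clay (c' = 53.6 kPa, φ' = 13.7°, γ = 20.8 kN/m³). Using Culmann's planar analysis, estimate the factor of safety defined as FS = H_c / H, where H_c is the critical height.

FS = 1.64

H_c = (4c'/γ) · sinβ cosφ' / [1 − cos(β − φ')]
    = (4·53.6/20.8) · sin57.9°·cos13.7° / [1 − cos44.2°]
    = 10.308 · 0.8230 / 0.2831 = 29.97 m
FS = H_c / H = 29.97 / 18.3 = 1.638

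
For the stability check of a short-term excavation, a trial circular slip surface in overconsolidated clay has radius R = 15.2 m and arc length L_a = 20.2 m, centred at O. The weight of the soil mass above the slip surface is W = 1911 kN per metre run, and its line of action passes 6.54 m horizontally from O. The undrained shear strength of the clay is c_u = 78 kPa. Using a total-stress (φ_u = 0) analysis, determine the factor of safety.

Taking moments about the centre O, the resisting moment is provided by the undrained shear strength acting along the arc:
M_R = c_u·L_a·R = 78·20.20·15.2 = 23949.1 kN·m/m
M_D = W·d = 1911·6.54 = 12497.9 kN·m/m
FS = M_R / M_D = 23949.1 / 12497.9 = 1.916

FS = 1.92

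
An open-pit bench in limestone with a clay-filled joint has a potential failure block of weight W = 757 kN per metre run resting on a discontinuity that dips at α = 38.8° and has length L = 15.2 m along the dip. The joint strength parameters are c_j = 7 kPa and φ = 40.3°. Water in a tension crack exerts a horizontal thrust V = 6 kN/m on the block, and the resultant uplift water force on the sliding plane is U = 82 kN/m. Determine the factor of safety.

FS = 1.11

Resolving the block weight along and normal to the plane and applying the Mohr–Coulomb strength on the joint:
N' = W cosα − U − V sinα = 757·cos38.8° − 82 − 6·sin38.8° = 504.2 kN/m
Driving force T = W sinα + V cosα = 757·sin38.8° + 6·cos38.8° = 479.0 kN/m
Resisting force R = c_j·L + N'·tanφ = 7·15.2 + 504.2·tan40.3° = 106.4 + 427.6 = 534.0 kN/m
FS = R / T = 534.0 / 479.0 = 1.115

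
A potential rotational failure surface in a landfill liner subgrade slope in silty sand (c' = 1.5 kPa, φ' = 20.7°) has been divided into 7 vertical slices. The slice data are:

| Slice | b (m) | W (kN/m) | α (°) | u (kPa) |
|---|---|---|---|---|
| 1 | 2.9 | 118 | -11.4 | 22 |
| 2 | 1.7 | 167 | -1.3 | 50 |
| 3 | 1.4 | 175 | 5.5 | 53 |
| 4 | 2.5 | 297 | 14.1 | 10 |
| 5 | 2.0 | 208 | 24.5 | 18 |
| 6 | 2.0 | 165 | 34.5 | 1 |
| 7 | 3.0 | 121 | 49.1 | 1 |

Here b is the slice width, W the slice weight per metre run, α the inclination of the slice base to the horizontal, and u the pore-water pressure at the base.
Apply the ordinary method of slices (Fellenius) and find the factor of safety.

Ordinary method of slices: FS = Σ[c'·Δl_i + (W_i cosα_i − u_i·Δl_i)·tanφ'] / Σ W_i sinα_i, with Δl_i = b_i / cosα_i.
Slice 1: Δl = 2.9/cos(-11.4°) = 2.958 m; N'_1 = 118·cos(-11.4°) − 22·2.958 = 50.6; c'Δl = 4.44; W sinα = -23.3
Slice 2: Δl = 1.7/cos(-1.3°) = 1.700 m; N'_2 = 167·cos(-1.3°) − 50·1.700 = 81.9; c'Δl = 2.55; W sinα = -3.8
Slice 3: Δl = 1.4/cos5.5° = 1.406 m; N'_3 = 175·cos5.5° − 53·1.406 = 99.7; c'Δl = 2.11; W sinα = 16.8
Slice 4: Δl = 2.5/cos14.1° = 2.578 m; N'_4 = 297·cos14.1° − 10·2.578 = 262.3; c'Δl = 3.87; W sinα = 72.4
Slice 5: Δl = 2.0/cos24.5° = 2.198 m; N'_5 = 208·cos24.5° − 18·2.198 = 149.7; c'Δl = 3.30; W sinα = 86.3
Slice 6: Δl = 2.0/cos34.5° = 2.427 m; N'_6 = 165·cos34.5° − 1·2.427 = 133.6; c'Δl = 3.64; W sinα = 93.5
Slice 7: Δl = 3.0/cos49.1° = 4.582 m; N'_7 = 121·cos49.1° − 1·4.582 = 74.6; c'Δl = 6.87; W sinα = 91.5
Σc'Δl = 26.8 kN/m; ΣN' = 852.4 kN/m; ΣW sinα = 333.2 kN/m
Resisting = 26.8 + 852.4·tan20.7° = 26.8 + 322.1 = 348.9 kN/m
FS = 348.9 / 333.2 = 1.047

FS = 1.05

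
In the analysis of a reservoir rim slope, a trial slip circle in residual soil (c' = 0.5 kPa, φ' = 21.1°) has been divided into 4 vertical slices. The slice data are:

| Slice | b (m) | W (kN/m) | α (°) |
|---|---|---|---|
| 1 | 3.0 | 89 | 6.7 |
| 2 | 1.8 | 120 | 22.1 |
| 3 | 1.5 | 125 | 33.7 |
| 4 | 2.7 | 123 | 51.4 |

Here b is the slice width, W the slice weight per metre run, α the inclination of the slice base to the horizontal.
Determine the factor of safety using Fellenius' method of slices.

FS = 0.69

Ordinary method of slices: FS = Σ[c'·Δl_i + (W_i cosα_i)·tanφ'] / Σ W_i sinα_i, with Δl_i = b_i / cosα_i.
Slice 1: Δl = 3.0/cos6.7° = 3.021 m; N'_1 = 89·cos6.7° = 88.4; c'Δl = 1.51; W sinα = 10.4
Slice 2: Δl = 1.8/cos22.1° = 1.943 m; N'_2 = 120·cos22.1° = 111.2; c'Δl = 0.97; W sinα = 45.1
Slice 3: Δl = 1.5/cos33.7° = 1.803 m; N'_3 = 125·cos33.7° = 104.0; c'Δl = 0.90; W sinα = 69.4
Slice 4: Δl = 2.7/cos51.4° = 4.328 m; N'_4 = 123·cos51.4° = 76.7; c'Δl = 2.16; W sinα = 96.1
Σc'Δl = 5.5 kN/m; ΣN' = 380.3 kN/m; ΣW sinα = 221.0 kN/m
Resisting = 5.5 + 380.3·tan21.1° = 5.5 + 146.7 = 152.3 kN/m
FS = 152.3 / 221.0 = 0.689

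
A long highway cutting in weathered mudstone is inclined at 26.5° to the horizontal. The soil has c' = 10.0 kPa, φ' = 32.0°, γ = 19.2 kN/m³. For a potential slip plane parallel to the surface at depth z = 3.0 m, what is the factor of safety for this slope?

FS = 1.69

For an infinite slope with a slip plane parallel to the surface (no pore pressure): FS = [c' + γz cos²β tanφ'] / [γz sinβ cosβ].
γz = 19.2·3.0 = 57.60 kN/m²
Numerator = 10.0 + 57.60·cos²26.5°·tan32.0° = 10.0 + 57.60·0.8009·0.6249 = 38.827 kPa
Denominator = 57.60·sin26.5°·cos26.5° = 57.60·0.4462·0.8949 = 23.001 kPa
FS = 38.827 / 23.001 = 1.688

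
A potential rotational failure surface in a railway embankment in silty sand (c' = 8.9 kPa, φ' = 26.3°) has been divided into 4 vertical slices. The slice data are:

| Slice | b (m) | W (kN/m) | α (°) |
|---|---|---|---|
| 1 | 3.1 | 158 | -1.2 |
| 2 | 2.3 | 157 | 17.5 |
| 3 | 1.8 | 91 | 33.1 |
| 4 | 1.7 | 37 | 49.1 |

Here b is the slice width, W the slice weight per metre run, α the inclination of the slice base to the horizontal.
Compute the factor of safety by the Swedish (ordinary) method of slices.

Ordinary method of slices: FS = Σ[c'·Δl_i + (W_i cosα_i)·tanφ'] / Σ W_i sinα_i, with Δl_i = b_i / cosα_i.
Slice 1: Δl = 3.1/cos(-1.2°) = 3.101 m; N'_1 = 158·cos(-1.2°) = 158.0; c'Δl = 27.60; W sinα = -3.3
Slice 2: Δl = 2.3/cos17.5° = 2.412 m; N'_2 = 157·cos17.5° = 149.7; c'Δl = 21.46; W sinα = 47.2
Slice 3: Δl = 1.8/cos33.1° = 2.149 m; N'_3 = 91·cos33.1° = 76.2; c'Δl = 19.12; W sinα = 49.7
Slice 4: Δl = 1.7/cos49.1° = 2.596 m; N'_4 = 37·cos49.1° = 24.2; c'Δl = 23.11; W sinα = 28.0
Σc'Δl = 91.3 kN/m; ΣN' = 408.2 kN/m; ΣW sinα = 121.6 kN/m
Resisting = 91.3 + 408.2·tan26.3° = 91.3 + 201.7 = 293.0 kN/m
FS = 293.0 / 121.6 = 2.410

FS = 2.41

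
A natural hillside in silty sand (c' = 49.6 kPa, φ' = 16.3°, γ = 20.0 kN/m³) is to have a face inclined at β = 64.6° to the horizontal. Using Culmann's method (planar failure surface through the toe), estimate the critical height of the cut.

Culmann's analysis gives the critical failure plane at α_cr = (β + φ')/2 = (64.6 + 16.3)/2 = 40.4°, and the critical height
H_c = (4c'/γ) · sinβ cosφ' / [1 − cos(β − φ')]
    = (4·49.6/20.0) · sin64.6°·cos16.3° / [1 − cos(48.3°)]
    = 9.920 · 0.9033·0.9598 / [1 − 0.6652]
    = 9.920 · 0.8670 / 0.3348
    = 25.69 m

H_c = 25.69 m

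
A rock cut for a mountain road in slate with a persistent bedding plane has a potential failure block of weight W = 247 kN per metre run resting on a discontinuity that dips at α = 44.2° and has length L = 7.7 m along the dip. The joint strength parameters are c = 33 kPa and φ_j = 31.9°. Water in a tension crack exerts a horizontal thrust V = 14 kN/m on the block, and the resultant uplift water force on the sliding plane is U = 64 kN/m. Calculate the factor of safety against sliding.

Resolving the block weight along and normal to the plane and applying the Mohr–Coulomb strength on the joint:
N' = W cosα − U − V sinα = 247·cos44.2° − 64 − 14·sin44.2° = 103.3 kN/m
Driving force T = W sinα + V cosα = 247·sin44.2° + 14·cos44.2° = 182.2 kN/m
Resisting force R = c·L + N'·tanφ_j = 33·7.7 + 103.3·tan31.9° = 254.1 + 64.3 = 318.4 kN/m
FS = R / T = 318.4 / 182.2 = 1.747

FS = 1.75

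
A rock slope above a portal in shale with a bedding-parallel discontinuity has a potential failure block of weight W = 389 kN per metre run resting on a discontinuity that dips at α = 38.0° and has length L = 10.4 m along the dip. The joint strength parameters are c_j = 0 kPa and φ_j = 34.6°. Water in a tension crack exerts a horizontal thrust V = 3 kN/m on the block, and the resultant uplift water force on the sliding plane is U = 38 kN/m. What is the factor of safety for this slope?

FS = 0.76

Resolving the block weight along and normal to the plane and applying the Mohr–Coulomb strength on the joint:
N' = W cosα − U − V sinα = 389·cos38.0° − 38 − 3·sin38.0° = 266.7 kN/m
Driving force T = W sinα + V cosα = 389·sin38.0° + 3·cos38.0° = 241.9 kN/m
Resisting force R = c_j·L + N'·tanφ_j = 0·10.4 + 266.7·tan34.6° = 0.0 + 184.0 = 184.0 kN/m
FS = R / T = 184.0 / 241.9 = 0.761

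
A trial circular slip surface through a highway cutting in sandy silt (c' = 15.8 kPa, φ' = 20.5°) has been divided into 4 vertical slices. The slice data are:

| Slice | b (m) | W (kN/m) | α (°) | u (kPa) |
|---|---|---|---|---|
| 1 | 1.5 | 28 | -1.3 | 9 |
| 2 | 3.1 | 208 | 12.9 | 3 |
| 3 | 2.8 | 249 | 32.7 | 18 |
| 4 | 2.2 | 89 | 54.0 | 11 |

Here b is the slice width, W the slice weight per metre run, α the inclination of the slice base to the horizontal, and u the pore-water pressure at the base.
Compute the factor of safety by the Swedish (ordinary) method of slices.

Ordinary method of slices: FS = Σ[c'·Δl_i + (W_i cosα_i − u_i·Δl_i)·tanφ'] / Σ W_i sinα_i, with Δl_i = b_i / cosα_i.
Slice 1: Δl = 1.5/cos(-1.3°) = 1.500 m; N'_1 = 28·cos(-1.3°) − 9·1.500 = 14.5; c'Δl = 23.71; W sinα = -0.6
Slice 2: Δl = 3.1/cos12.9° = 3.180 m; N'_2 = 208·cos12.9° − 3·3.180 = 193.2; c'Δl = 50.25; W sinα = 46.4
Slice 3: Δl = 2.8/cos32.7° = 3.327 m; N'_3 = 249·cos32.7° − 18·3.327 = 149.6; c'Δl = 52.57; W sinα = 134.5
Slice 4: Δl = 2.2/cos54.0° = 3.743 m; N'_4 = 89·cos54.0° − 11·3.743 = 11.1; c'Δl = 59.14; W sinα = 72.0
Σc'Δl = 185.7 kN/m; ΣN' = 368.5 kN/m; ΣW sinα = 252.3 kN/m
Resisting = 185.7 + 368.5·tan20.5° = 185.7 + 137.8 = 323.4 kN/m
FS = 323.4 / 252.3 = 1.282

FS = 1.28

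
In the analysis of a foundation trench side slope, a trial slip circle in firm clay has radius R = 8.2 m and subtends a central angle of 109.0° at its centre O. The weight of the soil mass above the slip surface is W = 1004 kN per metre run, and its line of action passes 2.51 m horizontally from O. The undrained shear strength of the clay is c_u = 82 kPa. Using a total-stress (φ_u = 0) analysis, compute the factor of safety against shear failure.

Taking moments about the centre O, the resisting moment is provided by the undrained shear strength acting along the arc:
Arc length L_a = R·θ = 8.2·(109.0°·π/180) = 8.2·1.9024 = 15.60 m
M_R = c_u·L_a·R = 82·15.60·8.2 = 10489.3 kN·m/m
M_D = W·d = 1004·2.51 = 2520.0 kN·m/m
FS = M_R / M_D = 10489.3 / 2520.0 = 4.162

FS = 4.16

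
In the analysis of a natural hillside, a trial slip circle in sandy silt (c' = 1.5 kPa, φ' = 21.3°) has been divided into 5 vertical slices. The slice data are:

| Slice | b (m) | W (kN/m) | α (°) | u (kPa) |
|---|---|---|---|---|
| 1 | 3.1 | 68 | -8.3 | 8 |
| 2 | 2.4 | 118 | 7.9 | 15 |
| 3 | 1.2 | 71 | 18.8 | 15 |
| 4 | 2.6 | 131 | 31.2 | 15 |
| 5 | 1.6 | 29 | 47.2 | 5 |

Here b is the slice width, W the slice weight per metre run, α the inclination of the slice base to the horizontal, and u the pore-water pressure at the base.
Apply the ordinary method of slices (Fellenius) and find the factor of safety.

Ordinary method of slices: FS = Σ[c'·Δl_i + (W_i cosα_i − u_i·Δl_i)·tanφ'] / Σ W_i sinα_i, with Δl_i = b_i / cosα_i.
Slice 1: Δl = 3.1/cos(-8.3°) = 3.133 m; N'_1 = 68·cos(-8.3°) − 8·3.133 = 42.2; c'Δl = 4.70; W sinα = -9.8
Slice 2: Δl = 2.4/cos7.9° = 2.423 m; N'_2 = 118·cos7.9° − 15·2.423 = 80.5; c'Δl = 3.63; W sinα = 16.2
Slice 3: Δl = 1.2/cos18.8° = 1.268 m; N'_3 = 71·cos18.8° − 15·1.268 = 48.2; c'Δl = 1.90; W sinα = 22.9
Slice 4: Δl = 2.6/cos31.2° = 3.040 m; N'_4 = 131·cos31.2° − 15·3.040 = 66.5; c'Δl = 4.56; W sinα = 67.9
Slice 5: Δl = 1.6/cos47.2° = 2.355 m; N'_5 = 29·cos47.2° − 5·2.355 = 7.9; c'Δl = 3.53; W sinα = 21.3
Σc'Δl = 18.3 kN/m; ΣN' = 245.3 kN/m; ΣW sinα = 118.4 kN/m
Resisting = 18.3 + 245.3·tan21.3° = 18.3 + 95.7 = 114.0 kN/m
FS = 114.0 / 118.4 = 0.963

FS = 0.96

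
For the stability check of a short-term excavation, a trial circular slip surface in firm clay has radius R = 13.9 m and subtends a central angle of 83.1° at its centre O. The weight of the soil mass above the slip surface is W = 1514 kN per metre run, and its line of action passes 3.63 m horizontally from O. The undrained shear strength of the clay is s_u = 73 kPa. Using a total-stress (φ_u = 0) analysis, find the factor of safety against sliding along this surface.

Taking moments about the centre O, the resisting moment is provided by the undrained shear strength acting along the arc:
Arc length L_a = R·θ = 13.9·(83.1°·π/180) = 13.9·1.4504 = 20.16 m
M_R = s_u·L_a·R = 73·20.16·13.9 = 20456.5 kN·m/m
M_D = W·d = 1514·3.63 = 5495.8 kN·m/m
FS = M_R / M_D = 20456.5 / 5495.8 = 3.722

FS = 3.72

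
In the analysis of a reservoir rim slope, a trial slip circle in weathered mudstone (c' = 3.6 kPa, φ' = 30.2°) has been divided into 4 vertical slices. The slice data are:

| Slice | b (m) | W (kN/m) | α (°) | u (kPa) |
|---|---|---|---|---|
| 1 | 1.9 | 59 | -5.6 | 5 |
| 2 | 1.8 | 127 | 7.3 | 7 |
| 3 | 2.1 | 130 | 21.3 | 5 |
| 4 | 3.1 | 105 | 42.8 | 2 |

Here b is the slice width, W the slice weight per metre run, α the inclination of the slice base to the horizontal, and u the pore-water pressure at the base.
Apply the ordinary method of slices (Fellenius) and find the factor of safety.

Ordinary method of slices: FS = Σ[c'·Δl_i + (W_i cosα_i − u_i·Δl_i)·tanφ'] / Σ W_i sinα_i, with Δl_i = b_i / cosα_i.
Slice 1: Δl = 1.9/cos(-5.6°) = 1.909 m; N'_1 = 59·cos(-5.6°) − 5·1.909 = 49.2; c'Δl = 6.87; W sinα = -5.8
Slice 2: Δl = 1.8/cos7.3° = 1.815 m; N'_2 = 127·cos7.3° − 7·1.815 = 113.3; c'Δl = 6.53; W sinα = 16.1
Slice 3: Δl = 2.1/cos21.3° = 2.254 m; N'_3 = 130·cos21.3° − 5·2.254 = 109.9; c'Δl = 8.11; W sinα = 47.2
Slice 4: Δl = 3.1/cos42.8° = 4.225 m; N'_4 = 105·cos42.8° − 2·4.225 = 68.6; c'Δl = 15.21; W sinα = 71.3
Σc'Δl = 36.7 kN/m; ΣN' = 340.9 kN/m; ΣW sinα = 128.9 kN/m
Resisting = 36.7 + 340.9·tan30.2° = 36.7 + 198.4 = 235.1 kN/m
FS = 235.1 / 128.9 = 1.823

FS = 1.82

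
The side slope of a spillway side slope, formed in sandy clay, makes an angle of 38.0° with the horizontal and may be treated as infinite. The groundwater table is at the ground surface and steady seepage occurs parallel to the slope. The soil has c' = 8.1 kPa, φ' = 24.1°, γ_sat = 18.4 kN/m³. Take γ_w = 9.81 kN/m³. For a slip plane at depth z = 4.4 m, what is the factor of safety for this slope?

FS = 0.47

With seepage parallel to the slope and the water table at the surface, the effective normal stress on the slip plane uses the buoyant unit weight γ' = γ_sat − γ_w while the driving shear stress uses γ_sat:
FS = [c' + γ' z cos²β tanφ'] / [γ_sat z sinβ cosβ]
γ' = 18.4 − 9.81 = 8.59 kN/m³
Numerator = 8.1 + 8.59·4.4·cos²38.0°·tan24.1° = 8.1 + 8.59·4.4·0.6210·0.4473 = 18.599 kPa
Denominator = 18.4·4.4·sin38.0°·cos38.0° = 18.4·4.4·0.6157·0.7880 = 39.278 kPa
FS = 18.599 / 39.278 = 0.474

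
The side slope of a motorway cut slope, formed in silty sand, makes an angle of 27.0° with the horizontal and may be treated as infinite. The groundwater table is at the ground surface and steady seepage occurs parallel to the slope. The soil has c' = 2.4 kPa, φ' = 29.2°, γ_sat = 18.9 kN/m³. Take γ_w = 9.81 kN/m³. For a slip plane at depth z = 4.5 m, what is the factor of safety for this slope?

With seepage parallel to the slope and the water table at the surface, the effective normal stress on the slip plane uses the buoyant unit weight γ' = γ_sat − γ_w while the driving shear stress uses γ_sat:
FS = [c' + γ' z cos²β tanφ'] / [γ_sat z sinβ cosβ]
γ' = 18.9 − 9.81 = 9.09 kN/m³
Numerator = 2.4 + 9.09·4.5·cos²27.0°·tan29.2° = 2.4 + 9.09·4.5·0.7939·0.5589 = 20.549 kPa
Denominator = 18.9·4.5·sin27.0°·cos27.0° = 18.9·4.5·0.4540·0.8910 = 34.403 kPa
FS = 20.549 / 34.403 = 0.597

FS = 0.60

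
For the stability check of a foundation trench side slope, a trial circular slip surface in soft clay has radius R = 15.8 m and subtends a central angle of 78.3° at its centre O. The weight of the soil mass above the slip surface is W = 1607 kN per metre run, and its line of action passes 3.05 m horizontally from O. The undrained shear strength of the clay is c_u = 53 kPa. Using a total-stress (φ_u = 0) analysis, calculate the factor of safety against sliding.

Taking moments about the centre O, the resisting moment is provided by the undrained shear strength acting along the arc:
Arc length L_a = R·θ = 15.8·(78.3°·π/180) = 15.8·1.3666 = 21.59 m
M_R = c_u·L_a·R = 53·21.59·15.8 = 18081.3 kN·m/m
M_D = W·d = 1607·3.05 = 4901.3 kN·m/m
FS = M_R / M_D = 18081.3 / 4901.3 = 3.689

FS = 3.69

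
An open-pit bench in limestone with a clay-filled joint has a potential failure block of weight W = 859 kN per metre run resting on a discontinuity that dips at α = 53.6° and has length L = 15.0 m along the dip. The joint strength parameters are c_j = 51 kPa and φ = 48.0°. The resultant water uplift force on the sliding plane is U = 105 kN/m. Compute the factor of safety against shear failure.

Resolving the block weight along and normal to the plane and applying the Mohr–Coulomb strength on the joint:
N' = W cosα − U = 859·cos53.6° − 105 = 404.7 kN/m
Driving force T = W sinα = 859·sin53.6° = 691.4 kN/m
Resisting force R = c_j·L + N'·tanφ = 51·15.0 + 404.7·tan48.0° = 765.0 + 449.5 = 1214.5 kN/m
FS = R / T = 1214.5 / 691.4 = 1.757

FS = 1.76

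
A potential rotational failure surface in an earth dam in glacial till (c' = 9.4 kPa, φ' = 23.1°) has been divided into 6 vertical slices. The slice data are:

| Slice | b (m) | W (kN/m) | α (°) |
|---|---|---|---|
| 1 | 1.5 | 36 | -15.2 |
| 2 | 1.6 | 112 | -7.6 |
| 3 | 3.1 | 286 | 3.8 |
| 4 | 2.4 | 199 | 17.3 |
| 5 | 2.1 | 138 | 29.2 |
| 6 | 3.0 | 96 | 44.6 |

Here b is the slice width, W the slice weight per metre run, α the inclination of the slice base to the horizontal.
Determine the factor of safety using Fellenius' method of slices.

Ordinary method of slices: FS = Σ[c'·Δl_i + (W_i cosα_i)·tanφ'] / Σ W_i sinα_i, with Δl_i = b_i / cosα_i.
Slice 1: Δl = 1.5/cos(-15.2°) = 1.554 m; N'_1 = 36·cos(-15.2°) = 34.7; c'Δl = 14.61; W sinα = -9.4
Slice 2: Δl = 1.6/cos(-7.6°) = 1.614 m; N'_2 = 112·cos(-7.6°) = 111.0; c'Δl = 15.17; W sinα = -14.8
Slice 3: Δl = 3.1/cos3.8° = 3.107 m; N'_3 = 286·cos3.8° = 285.4; c'Δl = 29.20; W sinα = 19.0
Slice 4: Δl = 2.4/cos17.3° = 2.514 m; N'_4 = 199·cos17.3° = 190.0; c'Δl = 23.63; W sinα = 59.2
Slice 5: Δl = 2.1/cos29.2° = 2.406 m; N'_5 = 138·cos29.2° = 120.5; c'Δl = 22.61; W sinα = 67.3
Slice 6: Δl = 3.0/cos44.6° = 4.213 m; N'_6 = 96·cos44.6° = 68.4; c'Δl = 39.61; W sinα = 67.4
Σc'Δl = 144.8 kN/m; ΣN' = 809.9 kN/m; ΣW sinα = 188.6 kN/m
Resisting = 144.8 + 809.9·tan23.1° = 144.8 + 345.5 = 490.3 kN/m
FS = 490.3 / 188.6 = 2.600

FS = 2.60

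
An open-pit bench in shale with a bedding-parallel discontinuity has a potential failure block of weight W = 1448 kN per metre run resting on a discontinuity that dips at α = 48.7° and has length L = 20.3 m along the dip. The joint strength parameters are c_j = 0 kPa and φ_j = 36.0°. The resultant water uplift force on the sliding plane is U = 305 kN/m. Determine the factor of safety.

FS = 0.43

Resolving the block weight along and normal to the plane and applying the Mohr–Coulomb strength on the joint:
N' = W cosα − U = 1448·cos48.7° − 305 = 650.7 kN/m
Driving force T = W sinα = 1448·sin48.7° = 1087.8 kN/m
Resisting force R = c_j·L + N'·tanφ_j = 0·20.3 + 650.7·tan36.0° = 0.0 + 472.7 = 472.7 kN/m
FS = R / T = 472.7 / 1087.8 = 0.435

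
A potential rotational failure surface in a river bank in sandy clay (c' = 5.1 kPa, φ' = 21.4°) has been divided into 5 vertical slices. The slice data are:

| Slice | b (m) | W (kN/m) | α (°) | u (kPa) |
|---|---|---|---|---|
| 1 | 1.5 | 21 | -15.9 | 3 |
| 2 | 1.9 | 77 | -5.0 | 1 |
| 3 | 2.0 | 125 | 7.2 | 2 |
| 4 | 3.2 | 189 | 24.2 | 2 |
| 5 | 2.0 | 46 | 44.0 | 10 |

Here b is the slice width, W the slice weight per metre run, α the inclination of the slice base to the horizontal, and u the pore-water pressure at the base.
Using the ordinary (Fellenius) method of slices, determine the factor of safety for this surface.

Ordinary method of slices: FS = Σ[c'·Δl_i + (W_i cosα_i − u_i·Δl_i)·tanφ'] / Σ W_i sinα_i, with Δl_i = b_i / cosα_i.
Slice 1: Δl = 1.5/cos(-15.9°) = 1.560 m; N'_1 = 21·cos(-15.9°) − 3·1.560 = 15.5; c'Δl = 7.95; W sinα = -5.8
Slice 2: Δl = 1.9/cos(-5.0°) = 1.907 m; N'_2 = 77·cos(-5.0°) − 1·1.907 = 74.8; c'Δl = 9.73; W sinα = -6.7
Slice 3: Δl = 2.0/cos7.2° = 2.016 m; N'_3 = 125·cos7.2° − 2·2.016 = 120.0; c'Δl = 10.28; W sinα = 15.7
Slice 4: Δl = 3.2/cos24.2° = 3.508 m; N'_4 = 189·cos24.2° − 2·3.508 = 165.4; c'Δl = 17.89; W sinα = 77.5
Slice 5: Δl = 2.0/cos44.0° = 2.780 m; N'_5 = 46·cos44.0° − 10·2.780 = 5.3; c'Δl = 14.18; W sinα = 32.0
Σc'Δl = 60.0 kN/m; ΣN' = 381.0 kN/m; ΣW sinα = 112.6 kN/m
Resisting = 60.0 + 381.0·tan21.4° = 60.0 + 149.3 = 209.3 kN/m
FS = 209.3 / 112.6 = 1.859

FS = 1.86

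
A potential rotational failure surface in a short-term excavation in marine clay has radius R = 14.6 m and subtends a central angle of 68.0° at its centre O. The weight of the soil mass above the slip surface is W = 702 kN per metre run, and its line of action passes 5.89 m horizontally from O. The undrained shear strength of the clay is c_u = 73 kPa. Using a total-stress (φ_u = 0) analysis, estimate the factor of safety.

Taking moments about the centre O, the resisting moment is provided by the undrained shear strength acting along the arc:
Arc length L_a = R·θ = 14.6·(68.0°·π/180) = 14.6·1.1868 = 17.33 m
M_R = c_u·L_a·R = 73·17.33·14.6 = 18467.8 kN·m/m
M_D = W·d = 702·5.89 = 4134.8 kN·m/m
FS = M_R / M_D = 18467.8 / 4134.8 = 4.466

FS = 4.47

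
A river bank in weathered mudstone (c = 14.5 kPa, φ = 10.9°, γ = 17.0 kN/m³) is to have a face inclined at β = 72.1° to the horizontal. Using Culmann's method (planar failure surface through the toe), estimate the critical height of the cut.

Culmann's analysis gives the critical failure plane at α_cr = (β + φ)/2 = (72.1 + 10.9)/2 = 41.5°, and the critical height
H_c = (4c/γ) · sinβ cosφ / [1 − cos(β − φ)]
    = (4·14.5/17.0) · sin72.1°·cos10.9° / [1 − cos(61.2°)]
    = 3.412 · 0.9516·0.9820 / [1 − 0.4818]
    = 3.412 · 0.9344 / 0.5182
    = 6.15 m

H_c = 6.15 m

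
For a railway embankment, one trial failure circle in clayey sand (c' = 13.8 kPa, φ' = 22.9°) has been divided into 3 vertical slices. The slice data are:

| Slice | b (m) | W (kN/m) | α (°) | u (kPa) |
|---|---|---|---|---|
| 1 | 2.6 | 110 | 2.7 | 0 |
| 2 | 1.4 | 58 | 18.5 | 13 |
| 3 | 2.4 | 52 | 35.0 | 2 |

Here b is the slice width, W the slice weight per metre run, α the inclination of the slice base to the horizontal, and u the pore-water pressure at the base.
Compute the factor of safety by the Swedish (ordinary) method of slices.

FS = 3.25

Ordinary method of slices: FS = Σ[c'·Δl_i + (W_i cosα_i − u_i·Δl_i)·tanφ'] / Σ W_i sinα_i, with Δl_i = b_i / cosα_i.
Slice 1: Δl = 2.6/cos2.7° = 2.603 m; N'_1 = 110·cos2.7° − 0·2.603 = 109.9; c'Δl = 35.92; W sinα = 5.2
Slice 2: Δl = 1.4/cos18.5° = 1.476 m; N'_2 = 58·cos18.5° − 13·1.476 = 35.8; c'Δl = 20.37; W sinα = 18.4
Slice 3: Δl = 2.4/cos35.0° = 2.930 m; N'_3 = 52·cos35.0° − 2·2.930 = 36.7; c'Δl = 40.43; W sinα = 29.8
Σc'Δl = 96.7 kN/m; ΣN' = 182.4 kN/m; ΣW sinα = 53.4 kN/m
Resisting = 96.7 + 182.4·tan22.9° = 96.7 + 77.1 = 173.8 kN/m
FS = 173.8 / 53.4 = 3.254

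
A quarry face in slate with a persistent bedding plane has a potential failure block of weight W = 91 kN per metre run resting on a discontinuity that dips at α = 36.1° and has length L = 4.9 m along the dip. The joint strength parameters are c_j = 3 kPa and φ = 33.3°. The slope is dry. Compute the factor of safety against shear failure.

FS = 1.17

Resolving the block weight along and normal to the plane and applying the Mohr–Coulomb strength on the joint:
N' = W cosα = 91·cos36.1° = 73.5 kN/m
Driving force T = W sinα = 91·sin36.1° = 53.6 kN/m
Resisting force R = c_j·L + N'·tanφ = 3·4.9 + 73.5·tan33.3° = 14.7 + 48.3 = 63.0 kN/m
FS = R / T = 63.0 / 53.6 = 1.175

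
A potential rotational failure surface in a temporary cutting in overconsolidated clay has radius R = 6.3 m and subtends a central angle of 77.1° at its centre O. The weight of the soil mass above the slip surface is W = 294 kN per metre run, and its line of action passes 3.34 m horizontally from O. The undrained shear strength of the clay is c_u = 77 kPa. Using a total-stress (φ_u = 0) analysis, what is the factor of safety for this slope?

FS = 4.19

Taking moments about the centre O, the resisting moment is provided by the undrained shear strength acting along the arc:
Arc length L_a = R·θ = 6.3·(77.1°·π/180) = 6.3·1.3456 = 8.48 m
M_R = c_u·L_a·R = 77·8.48·6.3 = 4112.5 kN·m/m
M_D = W·d = 294·3.34 = 982.0 kN·m/m
FS = M_R / M_D = 4112.5 / 982.0 = 4.188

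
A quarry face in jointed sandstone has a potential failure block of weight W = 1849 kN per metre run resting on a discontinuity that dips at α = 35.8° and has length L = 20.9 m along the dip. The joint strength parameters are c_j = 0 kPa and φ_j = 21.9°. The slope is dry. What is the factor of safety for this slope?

Resolving the block weight along and normal to the plane and applying the Mohr–Coulomb strength on the joint:
N' = W cosα = 1849·cos35.8° = 1499.7 kN/m
Driving force T = W sinα = 1849·sin35.8° = 1081.6 kN/m
Resisting force R = c_j·L + N'·tanφ_j = 0·20.9 + 1499.7·tan21.9° = 0.0 + 602.9 = 602.9 kN/m
FS = R / T = 602.9 / 1081.6 = 0.557

FS = 0.56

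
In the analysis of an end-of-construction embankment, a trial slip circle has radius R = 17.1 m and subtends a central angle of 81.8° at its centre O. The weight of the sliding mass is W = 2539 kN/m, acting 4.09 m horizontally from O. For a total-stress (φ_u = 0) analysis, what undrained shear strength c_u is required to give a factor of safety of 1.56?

c_u = 38.8 kPa

FS = c_u·L_a·R / (W·d), so c_u = FS·W·d / (L_a·R).
Arc length L_a = R·θ = 17.1·(81.8°·π/180) = 17.1·1.4277 = 24.41 m
c_u = 1.56·2539·4.09 / (24.41·17.1) = 16199.8 / 417.47 = 38.81 kPa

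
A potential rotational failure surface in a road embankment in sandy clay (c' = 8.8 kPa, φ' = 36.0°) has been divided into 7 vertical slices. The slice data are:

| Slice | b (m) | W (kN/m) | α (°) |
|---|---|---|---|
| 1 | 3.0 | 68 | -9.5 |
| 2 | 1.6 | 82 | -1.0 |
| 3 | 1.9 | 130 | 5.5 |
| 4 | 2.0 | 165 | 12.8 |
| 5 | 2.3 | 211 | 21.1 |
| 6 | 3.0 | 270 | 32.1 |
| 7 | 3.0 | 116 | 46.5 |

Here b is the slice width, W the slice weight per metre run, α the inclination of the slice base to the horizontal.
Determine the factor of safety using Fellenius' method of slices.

Ordinary method of slices: FS = Σ[c'·Δl_i + (W_i cosα_i)·tanφ'] / Σ W_i sinα_i, with Δl_i = b_i / cosα_i.
Slice 1: Δl = 3.0/cos(-9.5°) = 3.042 m; N'_1 = 68·cos(-9.5°) = 67.1; c'Δl = 26.77; W sinα = -11.2
Slice 2: Δl = 1.6/cos(-1.0°) = 1.600 m; N'_2 = 82·cos(-1.0°) = 82.0; c'Δl = 14.08; W sinα = -1.4
Slice 3: Δl = 1.9/cos5.5° = 1.909 m; N'_3 = 130·cos5.5° = 129.4; c'Δl = 16.80; W sinα = 12.5
Slice 4: Δl = 2.0/cos12.8° = 2.051 m; N'_4 = 165·cos12.8° = 160.9; c'Δl = 18.05; W sinα = 36.6
Slice 5: Δl = 2.3/cos21.1° = 2.465 m; N'_5 = 211·cos21.1° = 196.9; c'Δl = 21.69; W sinα = 76.0
Slice 6: Δl = 3.0/cos32.1° = 3.541 m; N'_6 = 270·cos32.1° = 228.7; c'Δl = 31.16; W sinα = 143.5
Slice 7: Δl = 3.0/cos46.5° = 4.358 m; N'_7 = 116·cos46.5° = 79.8; c'Δl = 38.35; W sinα = 84.1
Σc'Δl = 166.9 kN/m; ΣN' = 944.8 kN/m; ΣW sinα = 339.9 kN/m
Resisting = 166.9 + 944.8·tan36.0° = 166.9 + 686.4 = 853.3 kN/m
FS = 853.3 / 339.9 = 2.510

FS = 2.51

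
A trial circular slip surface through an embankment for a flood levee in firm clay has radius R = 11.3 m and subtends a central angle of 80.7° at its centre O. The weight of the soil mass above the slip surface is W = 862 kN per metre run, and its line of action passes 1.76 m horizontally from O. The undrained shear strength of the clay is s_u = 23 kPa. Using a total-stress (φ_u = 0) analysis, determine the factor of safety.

Taking moments about the centre O, the resisting moment is provided by the undrained shear strength acting along the arc:
Arc length L_a = R·θ = 11.3·(80.7°·π/180) = 11.3·1.4085 = 15.92 m
M_R = s_u·L_a·R = 23·15.92·11.3 = 4136.5 kN·m/m
M_D = W·d = 862·1.76 = 1517.1 kN·m/m
FS = M_R / M_D = 4136.5 / 1517.1 = 2.727

FS = 2.73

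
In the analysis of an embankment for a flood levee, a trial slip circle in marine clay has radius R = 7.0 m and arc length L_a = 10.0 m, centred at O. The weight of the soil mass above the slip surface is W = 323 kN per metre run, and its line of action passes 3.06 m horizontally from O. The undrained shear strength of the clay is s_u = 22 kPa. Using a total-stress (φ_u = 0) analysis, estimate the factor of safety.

Taking moments about the centre O, the resisting moment is provided by the undrained shear strength acting along the arc:
M_R = s_u·L_a·R = 22·10.00·7.0 = 1540.0 kN·m/m
M_D = W·d = 323·3.06 = 988.4 kN·m/m
FS = M_R / M_D = 1540.0 / 988.4 = 1.558

FS = 1.56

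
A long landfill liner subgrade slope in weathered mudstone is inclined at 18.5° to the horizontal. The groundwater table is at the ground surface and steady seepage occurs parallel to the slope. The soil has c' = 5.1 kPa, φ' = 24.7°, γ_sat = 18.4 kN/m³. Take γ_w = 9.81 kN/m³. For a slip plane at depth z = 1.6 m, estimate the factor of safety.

FS = 1.22

With seepage parallel to the slope and the water table at the surface, the effective normal stress on the slip plane uses the buoyant unit weight γ' = γ_sat − γ_w while the driving shear stress uses γ_sat:
FS = [c' + γ' z cos²β tanφ'] / [γ_sat z sinβ cosβ]
γ' = 18.4 − 9.81 = 8.59 kN/m³
Numerator = 5.1 + 8.59·1.6·cos²18.5°·tan24.7° = 5.1 + 8.59·1.6·0.8993·0.4599 = 10.785 kPa
Denominator = 18.4·1.6·sin18.5°·cos18.5° = 18.4·1.6·0.3173·0.9483 = 8.859 kPa
FS = 10.785 / 8.859 = 1.217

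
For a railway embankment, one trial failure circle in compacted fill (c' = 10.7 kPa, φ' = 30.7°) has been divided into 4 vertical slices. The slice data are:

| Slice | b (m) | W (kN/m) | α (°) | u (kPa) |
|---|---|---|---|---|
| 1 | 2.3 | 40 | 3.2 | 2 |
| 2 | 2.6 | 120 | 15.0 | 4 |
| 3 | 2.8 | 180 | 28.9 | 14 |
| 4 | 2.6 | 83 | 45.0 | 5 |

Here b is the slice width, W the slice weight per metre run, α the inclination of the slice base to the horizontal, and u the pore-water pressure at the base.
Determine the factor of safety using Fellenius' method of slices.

FS = 1.68

Ordinary method of slices: FS = Σ[c'·Δl_i + (W_i cosα_i − u_i·Δl_i)·tanφ'] / Σ W_i sinα_i, with Δl_i = b_i / cosα_i.
Slice 1: Δl = 2.3/cos3.2° = 2.304 m; N'_1 = 40·cos3.2° − 2·2.304 = 35.3; c'Δl = 24.65; W sinα = 2.2
Slice 2: Δl = 2.6/cos15.0° = 2.692 m; N'_2 = 120·cos15.0° − 4·2.692 = 105.1; c'Δl = 28.80; W sinα = 31.1
Slice 3: Δl = 2.8/cos28.9° = 3.198 m; N'_3 = 180·cos28.9° − 14·3.198 = 112.8; c'Δl = 34.22; W sinα = 87.0
Slice 4: Δl = 2.6/cos45.0° = 3.677 m; N'_4 = 83·cos45.0° − 5·3.677 = 40.3; c'Δl = 39.34; W sinα = 58.7
Σc'Δl = 127.0 kN/m; ΣN' = 293.6 kN/m; ΣW sinα = 179.0 kN/m
Resisting = 127.0 + 293.6·tan30.7° = 127.0 + 174.3 = 301.3 kN/m
FS = 301.3 / 179.0 = 1.684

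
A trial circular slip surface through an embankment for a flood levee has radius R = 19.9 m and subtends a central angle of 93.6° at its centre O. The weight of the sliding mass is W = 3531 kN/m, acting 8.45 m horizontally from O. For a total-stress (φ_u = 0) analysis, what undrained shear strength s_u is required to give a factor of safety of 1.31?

s_u = 60.4 kPa

FS = s_u·L_a·R / (W·d), so s_u = FS·W·d / (L_a·R).
Arc length L_a = R·θ = 19.9·(93.6°·π/180) = 19.9·1.6336 = 32.51 m
s_u = 1.31·3531·8.45 / (32.51·19.9) = 39086.4 / 646.93 = 60.42 kPa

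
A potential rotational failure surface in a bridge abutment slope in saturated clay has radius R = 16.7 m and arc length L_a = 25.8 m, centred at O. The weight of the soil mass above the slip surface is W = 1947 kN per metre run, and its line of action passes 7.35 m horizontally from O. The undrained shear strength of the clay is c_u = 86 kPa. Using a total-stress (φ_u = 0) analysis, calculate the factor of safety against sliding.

Taking moments about the centre O, the resisting moment is provided by the undrained shear strength acting along the arc:
M_R = c_u·L_a·R = 86·25.80·16.7 = 37054.0 kN·m/m
M_D = W·d = 1947·7.35 = 14310.4 kN·m/m
FS = M_R / M_D = 37054.0 / 14310.4 = 2.589

FS = 2.59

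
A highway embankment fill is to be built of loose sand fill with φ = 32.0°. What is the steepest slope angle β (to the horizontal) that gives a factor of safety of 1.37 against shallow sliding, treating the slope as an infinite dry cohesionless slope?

β = 24.5°

For an infinite dry cohesionless slope FS = tanφ/tanβ, so tanβ = tanφ / FS.
tanβ = tan32.0° / 1.37 = 0.6249 / 1.37 = 0.4561
β = arctan(0.4561) = 24.52°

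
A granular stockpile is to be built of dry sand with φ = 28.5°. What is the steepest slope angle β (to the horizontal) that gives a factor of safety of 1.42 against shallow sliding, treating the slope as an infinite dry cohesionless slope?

β = 20.9°

For an infinite dry cohesionless slope FS = tanφ/tanβ, so tanβ = tanφ / FS.
tanβ = tan28.5° / 1.42 = 0.5430 / 1.42 = 0.3824
β = arctan(0.3824) = 20.93°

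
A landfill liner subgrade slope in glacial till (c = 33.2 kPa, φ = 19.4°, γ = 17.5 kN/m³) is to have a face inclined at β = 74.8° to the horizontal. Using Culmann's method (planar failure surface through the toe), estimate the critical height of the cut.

H_c = 15.98 m

Culmann's analysis gives the critical failure plane at α_cr = (β + φ)/2 = (74.8 + 19.4)/2 = 47.1°, and the critical height
H_c = (4c/γ) · sinβ cosφ / [1 − cos(β − φ)]
    = (4·33.2/17.5) · sin74.8°·cos19.4° / [1 − cos(55.4°)]
    = 7.589 · 0.9650·0.9432 / [1 − 0.5678]
    = 7.589 · 0.9102 / 0.4322
    = 15.98 m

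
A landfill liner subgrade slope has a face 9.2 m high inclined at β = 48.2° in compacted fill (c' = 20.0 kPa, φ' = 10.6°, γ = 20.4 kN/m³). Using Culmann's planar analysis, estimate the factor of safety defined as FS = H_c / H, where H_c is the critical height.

H_c = (4c'/γ) · sinβ cosφ' / [1 − cos(β − φ')]
    = (4·20.0/20.4) · sin48.2°·cos10.6° / [1 − cos37.6°]
    = 3.922 · 0.7328 / 0.2077 = 13.83 m
FS = H_c / H = 13.83 / 9.2 = 1.504

FS = 1.50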